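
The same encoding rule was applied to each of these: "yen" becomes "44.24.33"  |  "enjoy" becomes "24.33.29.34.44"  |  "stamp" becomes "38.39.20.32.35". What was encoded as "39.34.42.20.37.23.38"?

towards

y is letter #25 and maps to 44: an offset of 19. Letters become their 1-based position plus 19 (so a→20, b→21, …).
Decoding 39.34.42.20.37.23.38: 39→(39−19)÷1=20=t, 34→(34−19)÷1=15=o, 42→(42−19)÷1=23=w, 20→(20−19)÷1=1=a, 37→(37−19)÷1=18=r, 23→(23−19)÷1=4=d, 38→(38−19)÷1=19=s.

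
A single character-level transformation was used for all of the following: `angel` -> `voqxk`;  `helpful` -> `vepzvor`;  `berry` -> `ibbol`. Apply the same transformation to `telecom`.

Two steps: reverse the string, then apply a Caesar shift of +10.
For telecom: reverse → mocelet; then shift: m+10=w, o+10=y, c+10=m, e+10=o, l+10=v, e+10=o, t+10=d.

wymovod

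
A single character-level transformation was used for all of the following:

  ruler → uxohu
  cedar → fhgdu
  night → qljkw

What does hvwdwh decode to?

estate

Compare letters: r→u is +3, u→x is +3, l→o is +3 — a constant shift. It's a constant shift of +3 (ROT3).
Decoding hvwdwh: h−3=e, v−3=s, w−3=t, d−3=a, w−3=t, h−3=e.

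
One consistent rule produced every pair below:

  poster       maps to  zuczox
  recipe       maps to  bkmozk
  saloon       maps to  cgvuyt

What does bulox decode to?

robin

Shifts by position in poster: pos 0: p→z (+10), pos 1: o→u (+6), pos 2: s→c (+10), pos 3: t→z (+6) — repeating every 2. It's a Vigenère-style cipher with numeric key [10,6]: position i shifts by key[i mod 2].
Reversing it on bulox: b−10=r, u−6=o, l−10=b, o−6=i, x−10=n.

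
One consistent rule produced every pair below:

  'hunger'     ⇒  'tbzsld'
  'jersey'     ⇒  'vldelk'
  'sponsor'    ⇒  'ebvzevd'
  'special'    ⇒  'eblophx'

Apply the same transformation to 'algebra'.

The shift depends on letter class: consonant h→t is +12, but vowel u→b is +7. Two shifts are in play — +7 for a/e/i/o/u, +12 for every other letter.
Applying it to algebra: a(vowel)+7=h, l(cons)+12=x, g(cons)+12=s, e(vowel)+7=l, b(cons)+12=n, r(cons)+12=d, a(vowel)+7=h.

hxslndh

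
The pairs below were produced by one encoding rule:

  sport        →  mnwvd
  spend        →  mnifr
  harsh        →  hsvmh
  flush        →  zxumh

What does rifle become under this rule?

s(18)→m(12) and p(15)→n(13) fit y≡17x+18 (mod 26); the inverse of 17 mod 26 is 23. Each letter's alphabet position (a=0..z=25) is mapped through 17·x+18 mod 26 — an affine cipher.
For rifle: r(17)→17·17+18≡21=v; i(8)→17·8+18≡24=y; f(5)→17·5+18≡25=z; l(11)→17·11+18≡23=x; e(4)→17·4+18≡8=i (all mod 26).

vyzxi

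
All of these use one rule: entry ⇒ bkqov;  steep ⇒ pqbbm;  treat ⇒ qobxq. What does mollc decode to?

Compare letters: e→b is +23, n→k is +23, t→q is +23 — a constant shift. It's a constant shift of +23 (ROT23).
Undoing it on mollc: m−23=p, o−23=r, l−23=o, l−23=o, c−23=f.

proof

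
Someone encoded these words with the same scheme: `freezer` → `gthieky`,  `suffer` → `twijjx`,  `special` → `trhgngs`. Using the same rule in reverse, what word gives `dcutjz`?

In freezer: f→g is +1, r→t is +2, e→h is +3, e→i is +4 — the shift increases by 1 each position. The shift increases by 1 at each position, starting from +1: 1, 2, 3, ….
Reversing it on dcutjz: d−1=c, c−2=a, u−3=r, t−4=p, j−5=e, z−6=t.

carpet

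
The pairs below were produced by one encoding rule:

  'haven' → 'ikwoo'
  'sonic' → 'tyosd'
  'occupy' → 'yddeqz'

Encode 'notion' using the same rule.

The shift depends on letter class: consonant h→i is +1, but vowel a→k is +10. The rule splits by letter class: vowels +10, consonants +1.
On notion: n(cons)+1=o, o(vowel)+10=y, t(cons)+1=u, i(vowel)+10=s, o(vowel)+10=y, n(cons)+1=o.

oyusyo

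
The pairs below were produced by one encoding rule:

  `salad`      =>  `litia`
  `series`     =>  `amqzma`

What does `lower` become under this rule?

zmewt

The output letters match the input read backwards, each shifted +8: salad reversed is dalas. Read the word backwards and shift each letter +8.
Applying it to lower: reverse → rewol; then shift: r+8=z, e+8=m, w+8=e, o+8=w, l+8=t.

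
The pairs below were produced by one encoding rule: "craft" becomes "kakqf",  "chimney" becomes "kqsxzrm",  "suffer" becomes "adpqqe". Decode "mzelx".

equal

In craft: c→k is +8, r→a is +9, a→k is +10, f→q is +11 — the shift increases by 1 each position. The shift increases by 1 at each position, starting from +8: 8, 9, 10, ….
Undoing it on mzelx: m−8=e, z−9=q, e−10=u, l−11=a, x−12=l.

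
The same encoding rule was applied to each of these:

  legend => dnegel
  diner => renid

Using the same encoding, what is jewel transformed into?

The output letters match the input read backwards: legend reversed is dnegel. It's just the letters in reverse order.
Applying it to jewel: reverse → lewej.

lewej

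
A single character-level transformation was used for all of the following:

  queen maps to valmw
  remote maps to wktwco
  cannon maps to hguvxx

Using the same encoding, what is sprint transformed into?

xvyqwd

In queen: q→v is +5, u→a is +6, e→l is +7, e→m is +8 — the shift increases by 1 each position. Letter i (0-indexed) is shifted by i+5, so successive shifts are 5, 6, 7, ….
Applying it to sprint: s+5=x, p+6=v, r+7=y, i+8=q, n+9=w, t+10=d.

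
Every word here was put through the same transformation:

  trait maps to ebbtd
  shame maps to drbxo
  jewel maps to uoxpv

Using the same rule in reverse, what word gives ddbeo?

Shifts by position in trait: pos 0: t→e (+11), pos 1: r→b (+10), pos 2: a→b (+1), pos 3: i→t (+11), pos 4: t→d (+10) — repeating every 3. It's a Vigenère-style cipher with numeric key [11,10,1]: position i shifts by key[i mod 3].
Decoding ddbeo: d−11=s, d−10=t, b−1=a, e−11=t, o−10=e.

state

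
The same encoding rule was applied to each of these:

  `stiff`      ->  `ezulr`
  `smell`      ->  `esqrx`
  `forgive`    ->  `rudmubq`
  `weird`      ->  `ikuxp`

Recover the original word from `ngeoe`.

Shifts by position in stiff: pos 0: s→e (+12), pos 1: t→z (+6), pos 2: i→u (+12), pos 3: f→l (+6) — repeating every 2. A repeating key of period 2 is used — shifts +12, +6 over and over.
Reversing it on ngeoe: n−12=b, g−6=a, e−12=s, o−6=i, e−12=s.

basis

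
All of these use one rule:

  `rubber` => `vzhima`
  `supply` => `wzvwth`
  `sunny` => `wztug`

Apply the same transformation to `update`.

yujhbn

Letter i (0-indexed) is shifted by i+4, so successive shifts are 4, 5, 6, ….
Applying it to update: u+4=y, p+5=u, d+6=j, a+7=h, t+8=b, e+9=n.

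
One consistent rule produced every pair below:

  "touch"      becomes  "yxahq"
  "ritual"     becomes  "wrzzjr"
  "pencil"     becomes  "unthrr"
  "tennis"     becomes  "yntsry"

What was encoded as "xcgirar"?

stadium

It's a Vigenère-style cipher with numeric key [5,9,6]: position i shifts by key[i mod 3].
Undoing it on xcgirar: x−5=s, c−9=t, g−6=a, i−5=d, r−9=i, a−6=u, r−5=m.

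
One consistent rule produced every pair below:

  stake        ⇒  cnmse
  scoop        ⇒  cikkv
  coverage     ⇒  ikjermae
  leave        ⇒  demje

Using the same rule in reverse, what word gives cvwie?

spice

s(18)→c(2) and t(19)→n(13) fit y≡11x+12 (mod 26); the inverse of 11 mod 26 is 19. Treating letters as 0–25, the rule is x ↦ 11x + 12 (mod 26).
Reversing it on cvwie: c(2)→19·(2−12)≡18=s; v(21)→19·(21−12)≡15=p; w(22)→19·(22−12)≡8=i; i(8)→19·(8−12)≡2=c; e(4)→19·(4−12)≡4=e (all mod 26).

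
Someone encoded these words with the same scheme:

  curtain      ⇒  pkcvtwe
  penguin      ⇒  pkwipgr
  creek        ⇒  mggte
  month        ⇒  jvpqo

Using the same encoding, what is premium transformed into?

owkogtr

The output letters match the input read backwards, each shifted +2: curtain reversed is niatruc. Two steps: reverse the string, then apply a Caesar shift of +2.
Applying it to premium: reverse → muimerp; then shift: m+2=o, u+2=w, i+2=k, m+2=o, e+2=g, r+2=t, p+2=r.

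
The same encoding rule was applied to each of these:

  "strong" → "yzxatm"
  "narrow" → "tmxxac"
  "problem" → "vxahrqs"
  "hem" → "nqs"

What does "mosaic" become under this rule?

The shift depends on letter class: consonant s→y is +6, but vowel o→a is +12. Vowels shift forward by 12 and consonants shift forward by 6.
For mosaic: m(cons)+6=s, o(vowel)+12=a, s(cons)+6=y, a(vowel)+12=m, i(vowel)+12=u, c(cons)+6=i.

saymui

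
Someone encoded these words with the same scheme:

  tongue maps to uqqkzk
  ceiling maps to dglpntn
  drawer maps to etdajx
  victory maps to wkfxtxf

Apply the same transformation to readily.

sgdhnrf

In tongue: t→u is +1, o→q is +2, n→q is +3, g→k is +4 — the shift increases by 1 each position. Each letter shifts forward by (position + 1), i.e. 1, 2, 3, … — the shift grows by one for each successive letter.
For readily: r+1=s, e+2=g, a+3=d, d+4=h, i+5=n, l+6=r, y+7=f.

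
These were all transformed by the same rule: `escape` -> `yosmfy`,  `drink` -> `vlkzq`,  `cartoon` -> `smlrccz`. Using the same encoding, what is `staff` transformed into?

ormbb

e(4)→y(24) and s(18)→o(14) fit y≡3x+12 (mod 26); the inverse of 3 mod 26 is 9. Each letter's alphabet position (a=0..z=25) is mapped through 3·x+12 mod 26 — an affine cipher.
For staff: s(18)→3·18+12≡14=o; t(19)→3·19+12≡17=r; a(0)→3·0+12≡12=m; f(5)→3·5+12≡1=b; f(5)→3·5+12≡1=b (all mod 26).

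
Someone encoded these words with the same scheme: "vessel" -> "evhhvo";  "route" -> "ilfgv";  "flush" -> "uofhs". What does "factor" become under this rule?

Each pair mirrors across the alphabet (v↔e, e↔v, s↔h): positions sum to 25. Each letter is replaced by its mirror in the alphabet: a↔z, b↔y, c↔x, and so on (the Atbash cipher).
Applying it to factor: f↔u, a↔z, c↔x, t↔g, o↔l, r↔i.

uzxgli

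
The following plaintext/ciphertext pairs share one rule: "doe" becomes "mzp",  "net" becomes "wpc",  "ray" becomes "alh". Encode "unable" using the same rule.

fwlkup

The shift depends on letter class: consonant d→m is +9, but vowel o→z is +11. The rule splits by letter class: vowels +11, consonants +9.
On unable: u(vowel)+11=f, n(cons)+9=w, a(vowel)+11=l, b(cons)+9=k, l(cons)+9=u, e(vowel)+11=p.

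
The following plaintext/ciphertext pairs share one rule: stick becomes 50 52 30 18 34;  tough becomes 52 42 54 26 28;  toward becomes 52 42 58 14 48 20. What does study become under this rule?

50 52 54 20 62

The formula is n = 2×(alphabet index, a=1) + 12.
For study: s=19→50, t=20→52, u=21→54, d=4→20, y=25→62.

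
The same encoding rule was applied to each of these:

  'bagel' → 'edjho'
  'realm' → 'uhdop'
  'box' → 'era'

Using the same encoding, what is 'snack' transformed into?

vqdfn

Compare letters: b→e is +3, a→d is +3, g→j is +3 — a constant shift. Each letter is shifted forward by 3 in the alphabet (a Caesar shift of +3).
Applying it to snack: s+3=v, n+3=q, a+3=d, c+3=f, k+3=n.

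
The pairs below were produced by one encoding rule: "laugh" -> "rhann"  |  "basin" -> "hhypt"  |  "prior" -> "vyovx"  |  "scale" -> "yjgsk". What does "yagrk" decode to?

stake

Shifts by position in laugh: pos 0: l→r (+6), pos 1: a→h (+7), pos 2: u→a (+6), pos 3: g→n (+7) — repeating every 2. It's a Vigenère-style cipher with numeric key [6,7]: position i shifts by key[i mod 2].
Reversing it on yagrk: y−6=s, a−7=t, g−6=a, r−7=k, k−6=e.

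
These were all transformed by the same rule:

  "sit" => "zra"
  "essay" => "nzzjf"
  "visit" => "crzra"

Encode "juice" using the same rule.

The shift depends on letter class: consonant s→z is +7, but vowel i→r is +9. Two shifts are in play — +9 for a/e/i/o/u, +7 for every other letter.
On juice: j(cons)+7=q, u(vowel)+9=d, i(vowel)+9=r, c(cons)+7=j, e(vowel)+9=n.

qdrjn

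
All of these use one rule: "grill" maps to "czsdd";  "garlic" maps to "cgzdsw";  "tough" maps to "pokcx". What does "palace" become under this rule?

Each letter's alphabet position (a=0..z=25) is mapped through 21·x+6 mod 26 — an affine cipher.
For palace: p(15)→21·15+6≡9=j; a(0)→21·0+6≡6=g; l(11)→21·11+6≡3=d; a(0)→21·0+6≡6=g; c(2)→21·2+6≡22=w; e(4)→21·4+6≡12=m (all mod 26).

jgdgwm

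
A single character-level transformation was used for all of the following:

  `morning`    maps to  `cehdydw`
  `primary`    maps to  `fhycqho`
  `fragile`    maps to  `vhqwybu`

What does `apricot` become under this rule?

Every letter moves 16 places later in the alphabet, wrapping around z→a.
Applying it to apricot: a+16=q, p+16=f, r+16=h, i+16=y, c+16=s, o+16=e, t+16=j.

qfhysej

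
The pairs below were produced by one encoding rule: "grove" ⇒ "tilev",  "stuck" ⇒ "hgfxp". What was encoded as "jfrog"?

quilt

Each letter is replaced by its mirror in the alphabet: a↔z, b↔y, c↔x, and so on (the Atbash cipher).
Decoding jfrog: j↔q, f↔u, r↔i, o↔l, g↔t.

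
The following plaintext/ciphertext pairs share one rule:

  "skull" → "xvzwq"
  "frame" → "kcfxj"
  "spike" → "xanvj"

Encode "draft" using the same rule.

icfqy

Shifts by position in skull: pos 0: s→x (+5), pos 1: k→v (+11), pos 2: u→z (+5), pos 3: l→w (+11) — repeating every 2. A repeating key of period 2 is used — shifts +5, +11 over and over.
Applying it to draft: d+5=i, r+11=c, a+5=f, f+11=q, t+5=y.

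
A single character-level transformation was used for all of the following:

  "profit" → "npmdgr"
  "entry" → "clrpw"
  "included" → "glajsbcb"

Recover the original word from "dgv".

Compare letters: p→n is +24, r→p is +24, o→m is +24 — a constant shift. It's a constant shift of +24 (ROT24).
Undoing it on dgv: d−24=f, g−24=i, v−24=x.

fix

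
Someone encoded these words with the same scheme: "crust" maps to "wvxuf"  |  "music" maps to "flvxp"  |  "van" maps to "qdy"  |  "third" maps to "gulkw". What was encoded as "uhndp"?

maker

The output letters match the input read backwards, each shifted +3: crust reversed is tsurc. The word is reversed, then every letter is shifted forward by 3.
Reversing it on uhndp: shift back: u−3=r, h−3=e, n−3=k, d−3=a, p−3=m → rekam; then reverse → maker.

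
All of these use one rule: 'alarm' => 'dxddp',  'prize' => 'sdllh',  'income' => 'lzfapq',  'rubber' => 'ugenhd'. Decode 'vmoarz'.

saloon

The shifts repeat in a cycle of length 2: positions 0,1,… shift by +3, +12, then the pattern repeats.
Reversing it on vmoarz: v−3=s, m−12=a, o−3=l, a−12=o, r−3=o, z−12=n.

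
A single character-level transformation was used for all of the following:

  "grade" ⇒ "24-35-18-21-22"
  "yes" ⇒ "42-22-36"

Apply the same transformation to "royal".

g is letter #7 and maps to 24: an offset of 17. The number is (letter's place in the alphabet, a=1) + 17.
On royal: r=18→35, o=15→32, y=25→42, a=1→18, l=12→29.

35-32-42-18-29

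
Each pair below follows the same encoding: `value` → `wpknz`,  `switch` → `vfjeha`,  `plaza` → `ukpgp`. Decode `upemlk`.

v(21)→w(22) and a(0)→p(15) fit y≡9x+15 (mod 26); the inverse of 9 mod 26 is 3. Each letter's alphabet position (a=0..z=25) is mapped through 9·x+15 mod 26 — an affine cipher.
Undoing it on upemlk: u(20)→3·(20−15)≡15=p; p(15)→3·(15−15)≡0=a; e(4)→3·(4−15)≡19=t; m(12)→3·(12−15)≡17=r; l(11)→3·(11−15)≡14=o; k(10)→3·(10−15)≡11=l (all mod 26).

patrol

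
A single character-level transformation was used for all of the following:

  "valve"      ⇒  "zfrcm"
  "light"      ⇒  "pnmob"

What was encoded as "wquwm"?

slope

The shift increases by 1 at each position, starting from +4: 4, 5, 6, ….
Undoing it on wquwm: w−4=s, q−5=l, u−6=o, w−7=p, m−8=e.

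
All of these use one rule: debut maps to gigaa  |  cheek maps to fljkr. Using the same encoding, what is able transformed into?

In debut: d→g is +3, e→i is +4, b→g is +5, u→a is +6 — the shift increases by 1 each position. The shift increases by 1 at each position, starting from +3: 3, 4, 5, ….
Applying it to able: a+3=d, b+4=f, l+5=q, e+6=k.

dfqk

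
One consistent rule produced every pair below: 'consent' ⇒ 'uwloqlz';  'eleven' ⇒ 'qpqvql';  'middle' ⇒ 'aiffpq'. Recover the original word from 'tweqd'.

joker

c(2)→u(20) and o(14)→w(22) fit y≡11x+24 (mod 26); the inverse of 11 mod 26 is 19. This is an affine cipher: with a=0,…,z=25, each position x becomes (11x+24) mod 26.
Decoding tweqd: t(19)→19·(19−24)≡9=j; w(22)→19·(22−24)≡14=o; e(4)→19·(4−24)≡10=k; q(16)→19·(16−24)≡4=e; d(3)→19·(3−24)≡17=r (all mod 26).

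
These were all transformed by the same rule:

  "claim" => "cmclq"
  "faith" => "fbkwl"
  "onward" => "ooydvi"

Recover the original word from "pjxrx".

pivot

In claim: c→c is +0, l→m is +1, a→c is +2, i→l is +3 — the shift increases by 1 each position. Letter i (0-indexed) is shifted by i+0, so successive shifts are 0, 1, 2, ….
Reversing it on pjxrx: p−0=p, j−1=i, x−2=v, r−3=o, x−4=t.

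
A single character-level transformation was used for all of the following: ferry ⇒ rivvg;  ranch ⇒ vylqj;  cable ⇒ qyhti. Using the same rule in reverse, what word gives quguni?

Treating letters as 0–25, the rule is x ↦ 9x + 24 (mod 26).
Reversing it on quguni: q(16)→3·(16−24)≡2=c; u(20)→3·(20−24)≡14=o; g(6)→3·(6−24)≡24=y; u(20)→3·(20−24)≡14=o; n(13)→3·(13−24)≡19=t; i(8)→3·(8−24)≡4=e (all mod 26).

coyote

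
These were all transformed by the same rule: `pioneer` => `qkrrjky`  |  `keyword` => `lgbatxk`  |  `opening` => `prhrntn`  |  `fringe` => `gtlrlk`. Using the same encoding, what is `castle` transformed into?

Each letter shifts forward by (position + 1), i.e. 1, 2, 3, … — the shift grows by one for each successive letter.
On castle: c+1=d, a+2=c, s+3=v, t+4=x, l+5=q, e+6=k.

dcvxqk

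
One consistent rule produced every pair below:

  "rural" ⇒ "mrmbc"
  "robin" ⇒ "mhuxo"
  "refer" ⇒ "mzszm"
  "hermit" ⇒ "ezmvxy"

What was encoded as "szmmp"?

ferry

r(17)→m(12) and u(20)→r(17) fit y≡19x+1 (mod 26); the inverse of 19 mod 26 is 11. Each letter's alphabet position (a=0..z=25) is mapped through 19·x+1 mod 26 — an affine cipher.
Decoding szmmp: s(18)→11·(18−1)≡5=f; z(25)→11·(25−1)≡4=e; m(12)→11·(12−1)≡17=r; m(12)→11·(12−1)≡17=r; p(15)→11·(15−1)≡24=y (all mod 26).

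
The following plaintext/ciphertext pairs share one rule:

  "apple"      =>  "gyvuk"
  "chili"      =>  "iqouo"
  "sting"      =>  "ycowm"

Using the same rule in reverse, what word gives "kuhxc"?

It's a Vigenère-style cipher with numeric key [6,9]: position i shifts by key[i mod 2].
Reversing it on kuhxc: k−6=e, u−9=l, h−6=b, x−9=o, c−6=w.

elbow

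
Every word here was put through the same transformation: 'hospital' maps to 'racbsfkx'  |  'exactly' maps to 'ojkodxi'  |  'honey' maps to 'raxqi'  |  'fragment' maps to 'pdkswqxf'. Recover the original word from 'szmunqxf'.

incident

A repeating key of period 2 is used — shifts +10, +12 over and over.
Reversing it on szmunqxf: s−10=i, z−12=n, m−10=c, u−12=i, n−10=d, q−12=e, x−10=n, f−12=t.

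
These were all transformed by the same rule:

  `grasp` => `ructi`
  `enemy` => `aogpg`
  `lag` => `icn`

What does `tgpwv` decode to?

The output letters match the input read backwards, each shifted +2: grasp reversed is psarg. Read the word backwards and shift each letter +2.
Decoding tgpwv: shift back: t−2=r, g−2=e, p−2=n, w−2=u, v−2=t → renut; then reverse → tuner.

tuner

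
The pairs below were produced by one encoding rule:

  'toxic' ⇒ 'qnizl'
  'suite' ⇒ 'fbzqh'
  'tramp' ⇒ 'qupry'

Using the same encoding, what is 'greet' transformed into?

duhhq

t(19)→q(16) and o(14)→n(13) fit y≡11x+15 (mod 26); the inverse of 11 mod 26 is 19. This is an affine cipher: with a=0,…,z=25, each position x becomes (11x+15) mod 26.
Applying it to greet: g(6)→11·6+15≡3=d; r(17)→11·17+15≡20=u; e(4)→11·4+15≡7=h; e(4)→11·4+15≡7=h; t(19)→11·19+15≡16=q (all mod 26).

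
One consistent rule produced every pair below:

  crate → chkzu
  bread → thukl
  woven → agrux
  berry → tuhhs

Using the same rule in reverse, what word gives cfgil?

cloud

Each letter's alphabet position (a=0..z=25) is mapped through 9·x+10 mod 26 — an affine cipher.
Undoing it on cfgil: c(2)→3·(2−10)≡2=c; f(5)→3·(5−10)≡11=l; g(6)→3·(6−10)≡14=o; i(8)→3·(8−10)≡20=u; l(11)→3·(11−10)≡3=d (all mod 26).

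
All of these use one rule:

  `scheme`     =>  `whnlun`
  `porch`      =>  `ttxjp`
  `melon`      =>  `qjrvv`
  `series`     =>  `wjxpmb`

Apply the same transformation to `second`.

In scheme: s→w is +4, c→h is +5, h→n is +6, e→l is +7 — the shift increases by 1 each position. Each letter shifts forward by (position + 4), i.e. 4, 5, 6, … — the shift grows by one for each successive letter.
On second: s+4=w, e+5=j, c+6=i, o+7=v, n+8=v, d+9=m.

wjivvm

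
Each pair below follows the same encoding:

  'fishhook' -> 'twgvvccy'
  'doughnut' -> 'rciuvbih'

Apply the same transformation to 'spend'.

gdsbr

Compare letters: f→t is +14, i→w is +14, s→g is +14 — a constant shift. It's a constant shift of +14 (ROT14).
On spend: s+14=g, p+14=d, e+14=s, n+14=b, d+14=r.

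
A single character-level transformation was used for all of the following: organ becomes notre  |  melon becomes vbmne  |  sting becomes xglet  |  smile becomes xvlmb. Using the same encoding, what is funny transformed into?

kpeez

o(14)→n(13) and r(17)→o(14) fit y≡9x+17 (mod 26); the inverse of 9 mod 26 is 3. Each letter's alphabet position (a=0..z=25) is mapped through 9·x+17 mod 26 — an affine cipher.
Applying it to funny: f(5)→9·5+17≡10=k; u(20)→9·20+17≡15=p; n(13)→9·13+17≡4=e; n(13)→9·13+17≡4=e; y(24)→9·24+17≡25=z (all mod 26).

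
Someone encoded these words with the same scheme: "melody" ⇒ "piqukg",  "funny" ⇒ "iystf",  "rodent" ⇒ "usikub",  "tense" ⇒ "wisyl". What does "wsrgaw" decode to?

tomato

In melody: m→p is +3, e→i is +4, l→q is +5, o→u is +6 — the shift increases by 1 each position. Each letter shifts forward by (position + 3), i.e. 3, 4, 5, … — the shift grows by one for each successive letter.
Undoing it on wsrgaw: w−3=t, s−4=o, r−5=m, g−6=a, a−7=t, w−8=o.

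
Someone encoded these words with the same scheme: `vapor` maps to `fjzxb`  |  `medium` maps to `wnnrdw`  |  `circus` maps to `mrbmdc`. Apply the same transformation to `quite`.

adrdn

The shift depends on letter class: consonant v→f is +10, but vowel a→j is +9. Two shifts are in play — +9 for a/e/i/o/u, +10 for every other letter.
Applying it to quite: q(cons)+10=a, u(vowel)+9=d, i(vowel)+9=r, t(cons)+10=d, e(vowel)+9=n.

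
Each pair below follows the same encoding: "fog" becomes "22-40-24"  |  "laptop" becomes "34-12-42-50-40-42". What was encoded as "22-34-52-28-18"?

fluid

f(#6)→22 and o(#15)→40: differences scale by 2, so n = 2·pos + 10. Each letter becomes 2×(its alphabet position, a=1..z=26) + 10.
Reversing it on 22-34-52-28-18: 22→(22−10)÷2=6=f, 34→(34−10)÷2=12=l, 52→(52−10)÷2=21=u, 28→(28−10)÷2=9=i, 18→(18−10)÷2=4=d.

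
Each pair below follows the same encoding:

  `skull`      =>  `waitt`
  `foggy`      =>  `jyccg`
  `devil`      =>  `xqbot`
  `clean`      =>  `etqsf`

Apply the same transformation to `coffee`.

eyjjqq

s(18)→w(22) and k(10)→a(0) fit y≡19x+18 (mod 26); the inverse of 19 mod 26 is 11. Each letter's alphabet position (a=0..z=25) is mapped through 19·x+18 mod 26 — an affine cipher.
Applying it to coffee: c(2)→19·2+18≡4=e; o(14)→19·14+18≡24=y; f(5)→19·5+18≡9=j; f(5)→19·5+18≡9=j; e(4)→19·4+18≡16=q; e(4)→19·4+18≡16=q (all mod 26).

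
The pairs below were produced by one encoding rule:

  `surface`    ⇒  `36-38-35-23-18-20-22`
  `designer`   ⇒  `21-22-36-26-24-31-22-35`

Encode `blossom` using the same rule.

s is letter #19 and maps to 36: an offset of 17. Each letter is replaced by its alphabet position (a=1..z=26) + 17.
On blossom: b=2→19, l=12→29, o=15→32, s=19→36, s=19→36, o=15→32, m=13→30.

19-29-32-36-36-32-30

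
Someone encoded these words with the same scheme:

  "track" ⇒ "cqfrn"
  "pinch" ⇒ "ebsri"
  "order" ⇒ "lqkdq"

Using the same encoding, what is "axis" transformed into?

Each letter's alphabet position (a=0..z=25) is mapped through 19·x+5 mod 26 — an affine cipher.
On axis: a(0)→19·0+5≡5=f; x(23)→19·23+5≡0=a; i(8)→19·8+5≡1=b; s(18)→19·18+5≡9=j (all mod 26).

fabj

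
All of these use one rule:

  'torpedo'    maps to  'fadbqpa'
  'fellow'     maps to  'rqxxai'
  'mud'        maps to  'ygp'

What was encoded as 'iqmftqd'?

Compare letters: t→f is +12, o→a is +12, r→d is +12 — a constant shift. Each letter is shifted forward by 12 in the alphabet (a Caesar shift of +12).
Undoing it on iqmftqd: i−12=w, q−12=e, m−12=a, f−12=t, t−12=h, q−12=e, d−12=r.

weather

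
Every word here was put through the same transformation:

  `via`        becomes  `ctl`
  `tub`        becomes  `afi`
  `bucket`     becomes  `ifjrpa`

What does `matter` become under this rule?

tlaapy

The rule splits by letter class: vowels +11, consonants +7.
For matter: m(cons)+7=t, a(vowel)+11=l, t(cons)+7=a, t(cons)+7=a, e(vowel)+11=p, r(cons)+7=y.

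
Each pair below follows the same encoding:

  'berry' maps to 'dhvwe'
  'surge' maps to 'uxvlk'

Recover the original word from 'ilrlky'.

ginger

In berry: b→d is +2, e→h is +3, r→v is +4, r→w is +5 — the shift increases by 1 each position. The shift increases by 1 at each position, starting from +2: 2, 3, 4, ….
Undoing it on ilrlky: i−2=g, l−3=i, r−4=n, l−5=g, k−6=e, y−7=r.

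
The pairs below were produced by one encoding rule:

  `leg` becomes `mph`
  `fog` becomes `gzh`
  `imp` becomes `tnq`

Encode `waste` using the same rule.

xltup

The shift depends on letter class: consonant l→m is +1, but vowel e→p is +11. The rule splits by letter class: vowels +11, consonants +1.
For waste: w(cons)+1=x, a(vowel)+11=l, s(cons)+1=t, t(cons)+1=u, e(vowel)+11=p.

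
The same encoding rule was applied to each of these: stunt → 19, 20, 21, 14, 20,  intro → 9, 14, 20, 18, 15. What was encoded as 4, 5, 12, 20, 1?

delta

s is letter #19 and maps to 19: an offset of 0. Letters become their 1-indexed alphabet positions: a=1 … z=26.
Undoing it on 4, 5, 12, 20, 1: 4=d, 5=e, 12=l, 20=t, 1=a.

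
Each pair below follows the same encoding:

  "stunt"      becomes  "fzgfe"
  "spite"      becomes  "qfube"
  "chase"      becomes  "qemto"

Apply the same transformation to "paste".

The output letters match the input read backwards, each shifted +12: stunt reversed is tnuts. The word is reversed, then every letter is shifted forward by 12.
On paste: reverse → etsap; then shift: e+12=q, t+12=f, s+12=e, a+12=m, p+12=b.

qfemb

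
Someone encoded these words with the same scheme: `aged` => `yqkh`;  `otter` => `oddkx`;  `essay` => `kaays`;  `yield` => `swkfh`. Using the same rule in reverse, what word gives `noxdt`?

forth

a(0)→y(24) and g(6)→q(16) fit y≡3x+24 (mod 26); the inverse of 3 mod 26 is 9. Each letter's alphabet position (a=0..z=25) is mapped through 3·x+24 mod 26 — an affine cipher.
Undoing it on noxdt: n(13)→9·(13−24)≡5=f; o(14)→9·(14−24)≡14=o; x(23)→9·(23−24)≡17=r; d(3)→9·(3−24)≡19=t; t(19)→9·(19−24)≡7=h (all mod 26).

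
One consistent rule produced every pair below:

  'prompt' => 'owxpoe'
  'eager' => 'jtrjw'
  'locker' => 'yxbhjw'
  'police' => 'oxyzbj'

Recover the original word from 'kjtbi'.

p(15)→o(14) and r(17)→w(22) fit y≡17x+19 (mod 26); the inverse of 17 mod 26 is 23. This is an affine cipher: with a=0,…,z=25, each position x becomes (17x+19) mod 26.
Undoing it on kjtbi: k(10)→23·(10−19)≡1=b; j(9)→23·(9−19)≡4=e; t(19)→23·(19−19)≡0=a; b(1)→23·(1−19)≡2=c; i(8)→23·(8−19)≡7=h (all mod 26).

beach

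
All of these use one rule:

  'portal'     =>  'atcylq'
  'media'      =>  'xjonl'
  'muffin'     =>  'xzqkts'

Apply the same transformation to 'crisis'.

Shifts by position in portal: pos 0: p→a (+11), pos 1: o→t (+5), pos 2: r→c (+11), pos 3: t→y (+5) — repeating every 2. The shifts repeat in a cycle of length 2: positions 0,1,… shift by +11, +5, then the pattern repeats.
Applying it to crisis: c+11=n, r+5=w, i+11=t, s+5=x, i+11=t, s+5=x.

nwtxtx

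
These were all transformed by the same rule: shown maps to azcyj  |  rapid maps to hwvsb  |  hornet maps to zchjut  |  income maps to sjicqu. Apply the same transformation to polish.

vcxsaz

s(18)→a(0) and h(7)→z(25) fit y≡19x+22 (mod 26); the inverse of 19 mod 26 is 11. Each letter's alphabet position (a=0..z=25) is mapped through 19·x+22 mod 26 — an affine cipher.
Applying it to polish: p(15)→19·15+22≡21=v; o(14)→19·14+22≡2=c; l(11)→19·11+22≡23=x; i(8)→19·8+22≡18=s; s(18)→19·18+22≡0=a; h(7)→19·7+22≡25=z (all mod 26).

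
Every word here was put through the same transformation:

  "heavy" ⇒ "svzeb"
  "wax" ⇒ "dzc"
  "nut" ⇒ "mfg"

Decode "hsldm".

Each pair mirrors across the alphabet (h↔s, e↔v, a↔z): positions sum to 25. Letters are reflected about the middle of the alphabet (position → 25−position): Atbash.
Decoding hsldm: h↔s, s↔h, l↔o, d↔w, m↔n.

shown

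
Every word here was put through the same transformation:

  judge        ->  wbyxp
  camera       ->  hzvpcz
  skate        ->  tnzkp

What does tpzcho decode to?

j(9)→w(22) and u(20)→b(1) fit y≡17x+25 (mod 26); the inverse of 17 mod 26 is 23. Each letter's alphabet position (a=0..z=25) is mapped through 17·x+25 mod 26 — an affine cipher.
Undoing it on tpzcho: t(19)→23·(19−25)≡18=s; p(15)→23·(15−25)≡4=e; z(25)→23·(25−25)≡0=a; c(2)→23·(2−25)≡17=r; h(7)→23·(7−25)≡2=c; o(14)→23·(14−25)≡7=h (all mod 26).

search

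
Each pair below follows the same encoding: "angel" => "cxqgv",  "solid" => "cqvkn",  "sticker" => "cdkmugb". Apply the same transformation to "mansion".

wcxckqx

The shift depends on letter class: consonant n→x is +10, but vowel a→c is +2. Two shifts are in play — +2 for a/e/i/o/u, +10 for every other letter.
For mansion: m(cons)+10=w, a(vowel)+2=c, n(cons)+10=x, s(cons)+10=c, i(vowel)+2=k, o(vowel)+2=q, n(cons)+10=x.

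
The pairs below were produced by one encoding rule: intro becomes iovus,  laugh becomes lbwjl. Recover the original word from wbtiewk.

In intro: i→i is +0, n→o is +1, t→v is +2, r→u is +3 — the shift increases by 1 each position. Letter i (0-indexed) is shifted by i+0, so successive shifts are 0, 1, 2, ….
Reversing it on wbtiewk: w−0=w, b−1=a, t−2=r, i−3=f, e−4=a, w−5=r, k−6=e.

warfare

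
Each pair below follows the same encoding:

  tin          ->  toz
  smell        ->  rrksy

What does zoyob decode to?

visit

The output letters match the input read backwards, each shifted +6: tin reversed is nit. The word is reversed, then every letter is shifted forward by 6.
Reversing it on zoyob: shift back: z−6=t, o−6=i, y−6=s, o−6=i, b−6=v → tisiv; then reverse → visit.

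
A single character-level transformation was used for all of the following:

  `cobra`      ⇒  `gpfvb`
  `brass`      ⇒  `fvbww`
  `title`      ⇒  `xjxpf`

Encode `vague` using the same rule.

zbkvf

The shift depends on letter class: consonant c→g is +4, but vowel o→p is +1. The rule splits by letter class: vowels +1, consonants +4.
Applying it to vague: v(cons)+4=z, a(vowel)+1=b, g(cons)+4=k, u(vowel)+1=v, e(vowel)+1=f.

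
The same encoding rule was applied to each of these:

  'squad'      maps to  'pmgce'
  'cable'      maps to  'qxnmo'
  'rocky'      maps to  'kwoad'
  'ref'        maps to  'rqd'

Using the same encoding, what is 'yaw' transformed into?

The output letters match the input read backwards, each shifted +12: squad reversed is dauqs. The word is reversed, then every letter is shifted forward by 12.
For yaw: reverse → way; then shift: w+12=i, a+12=m, y+12=k.

imk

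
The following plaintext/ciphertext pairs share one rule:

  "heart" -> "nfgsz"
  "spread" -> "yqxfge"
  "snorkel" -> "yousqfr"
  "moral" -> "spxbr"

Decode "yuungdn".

stomach

Shifts by position in heart: pos 0: h→n (+6), pos 1: e→f (+1), pos 2: a→g (+6), pos 3: r→s (+1) — repeating every 2. The shifts repeat in a cycle of length 2: positions 0,1,… shift by +6, +1, then the pattern repeats.
Decoding yuungdn: y−6=s, u−1=t, u−6=o, n−1=m, g−6=a, d−1=c, n−6=h.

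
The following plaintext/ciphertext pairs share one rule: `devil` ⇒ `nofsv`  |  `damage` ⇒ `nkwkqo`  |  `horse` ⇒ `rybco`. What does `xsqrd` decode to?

night

This is a Caesar cipher with shift 10.
Reversing it on xsqrd: x−10=n, s−10=i, q−10=g, r−10=h, d−10=t.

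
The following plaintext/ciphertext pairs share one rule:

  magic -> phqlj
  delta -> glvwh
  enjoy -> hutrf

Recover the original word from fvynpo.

cookie

It's a Vigenère-style cipher with numeric key [3,7,10]: position i shifts by key[i mod 3].
Undoing it on fvynpo: f−3=c, v−7=o, y−10=o, n−3=k, p−7=i, o−10=e.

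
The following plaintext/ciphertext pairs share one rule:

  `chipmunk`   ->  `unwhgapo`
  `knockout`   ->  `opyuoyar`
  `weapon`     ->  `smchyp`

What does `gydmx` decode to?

Each letter's alphabet position (a=0..z=25) is mapped through 9·x+2 mod 26 — an affine cipher.
Reversing it on gydmx: g(6)→3·(6−2)≡12=m; y(24)→3·(24−2)≡14=o; d(3)→3·(3−2)≡3=d; m(12)→3·(12−2)≡4=e; x(23)→3·(23−2)≡11=l (all mod 26).

model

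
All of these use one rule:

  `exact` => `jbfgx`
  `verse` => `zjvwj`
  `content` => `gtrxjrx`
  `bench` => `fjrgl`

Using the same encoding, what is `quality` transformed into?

uzfpnxc

The shift depends on letter class: consonant x→b is +4, but vowel e→j is +5. The rule splits by letter class: vowels +5, consonants +4.
For quality: q(cons)+4=u, u(vowel)+5=z, a(vowel)+5=f, l(cons)+4=p, i(vowel)+5=n, t(cons)+4=x, y(cons)+4=c.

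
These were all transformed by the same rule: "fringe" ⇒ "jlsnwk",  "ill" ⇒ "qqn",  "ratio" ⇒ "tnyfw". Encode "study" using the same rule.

The output letters match the input read backwards, each shifted +5: fringe reversed is egnirf. Read the word backwards and shift each letter +5.
On study: reverse → yduts; then shift: y+5=d, d+5=i, u+5=z, t+5=y, s+5=x.

dizyx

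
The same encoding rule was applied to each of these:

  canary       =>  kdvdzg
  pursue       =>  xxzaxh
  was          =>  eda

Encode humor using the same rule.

pxurz

The shift depends on letter class: consonant c→k is +8, but vowel a→d is +3. Two shifts are in play — +3 for a/e/i/o/u, +8 for every other letter.
On humor: h(cons)+8=p, u(vowel)+3=x, m(cons)+8=u, o(vowel)+3=r, r(cons)+8=z.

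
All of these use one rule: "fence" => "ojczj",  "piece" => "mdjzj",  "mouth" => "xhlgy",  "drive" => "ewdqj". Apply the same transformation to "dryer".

This is an affine cipher: with a=0,…,z=25, each position x becomes (5x+15) mod 26.
Applying it to dryer: d(3)→5·3+15≡4=e; r(17)→5·17+15≡22=w; y(24)→5·24+15≡5=f; e(4)→5·4+15≡9=j; r(17)→5·17+15≡22=w (all mod 26).

ewfjw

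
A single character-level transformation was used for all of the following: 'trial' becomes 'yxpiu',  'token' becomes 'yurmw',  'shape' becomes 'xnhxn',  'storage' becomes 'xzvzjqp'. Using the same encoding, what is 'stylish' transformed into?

In trial: t→y is +5, r→x is +6, i→p is +7, a→i is +8 — the shift increases by 1 each position. The shift increases by 1 at each position, starting from +5: 5, 6, 7, ….
Applying it to stylish: s+5=x, t+6=z, y+7=f, l+8=t, i+9=r, s+10=c, h+11=s.

xzftrcs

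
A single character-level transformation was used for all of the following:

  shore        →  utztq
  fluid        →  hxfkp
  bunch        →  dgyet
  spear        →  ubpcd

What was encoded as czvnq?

ankle

The shifts repeat in a cycle of length 3: positions 0,1,… shift by +2, +12, +11, then the pattern repeats.
Reversing it on czvnq: c−2=a, z−12=n, v−11=k, n−2=l, q−12=e.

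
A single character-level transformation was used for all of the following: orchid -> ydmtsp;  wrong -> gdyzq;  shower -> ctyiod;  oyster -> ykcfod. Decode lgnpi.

Shifts by position in orchid: pos 0: o→y (+10), pos 1: r→d (+12), pos 2: c→m (+10), pos 3: h→t (+12) — repeating every 2. It's a Vigenère-style cipher with numeric key [10,12]: position i shifts by key[i mod 2].
Reversing it on lgnpi: l−10=b, g−12=u, n−10=d, p−12=d, i−10=y.

buddy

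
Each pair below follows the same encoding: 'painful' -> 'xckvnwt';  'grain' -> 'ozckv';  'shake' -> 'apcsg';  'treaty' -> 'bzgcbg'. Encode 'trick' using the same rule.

bzkks

Two shifts are in play — +2 for a/e/i/o/u, +8 for every other letter.
Applying it to trick: t(cons)+8=b, r(cons)+8=z, i(vowel)+2=k, c(cons)+8=k, k(cons)+8=s.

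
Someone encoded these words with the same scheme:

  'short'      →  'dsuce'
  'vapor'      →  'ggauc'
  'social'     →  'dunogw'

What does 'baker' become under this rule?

The rule splits by letter class: vowels +6, consonants +11.
Applying it to baker: b(cons)+11=m, a(vowel)+6=g, k(cons)+11=v, e(vowel)+6=k, r(cons)+11=c.

mgvkc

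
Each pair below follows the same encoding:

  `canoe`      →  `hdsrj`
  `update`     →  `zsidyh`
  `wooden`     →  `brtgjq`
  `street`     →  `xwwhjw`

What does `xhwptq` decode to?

Shifts by position in canoe: pos 0: c→h (+5), pos 1: a→d (+3), pos 2: n→s (+5), pos 3: o→r (+3) — repeating every 2. A repeating key of period 2 is used — shifts +5, +3 over and over.
Undoing it on xhwptq: x−5=s, h−3=e, w−5=r, p−3=m, t−5=o, q−3=n.

sermon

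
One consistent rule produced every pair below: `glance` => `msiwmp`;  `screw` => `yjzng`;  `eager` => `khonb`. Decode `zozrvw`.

thrill

In glance: g→m is +6, l→s is +7, a→i is +8, n→w is +9 — the shift increases by 1 each position. Each letter shifts forward by (position + 6), i.e. 6, 7, 8, … — the shift grows by one for each successive letter.
Decoding zozrvw: z−6=t, o−7=h, z−8=r, r−9=i, v−10=l, w−11=l.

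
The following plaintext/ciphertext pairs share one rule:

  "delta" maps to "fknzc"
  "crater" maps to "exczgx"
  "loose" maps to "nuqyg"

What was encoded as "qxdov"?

Shifts by position in delta: pos 0: d→f (+2), pos 1: e→k (+6), pos 2: l→n (+2), pos 3: t→z (+6) — repeating every 2. A repeating key of period 2 is used — shifts +2, +6 over and over.
Undoing it on qxdov: q−2=o, x−6=r, d−2=b, o−6=i, v−2=t.

orbit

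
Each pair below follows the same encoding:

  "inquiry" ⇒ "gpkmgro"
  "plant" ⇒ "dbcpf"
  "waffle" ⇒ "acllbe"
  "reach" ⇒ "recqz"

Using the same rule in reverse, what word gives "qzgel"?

chief

This is an affine cipher: with a=0,…,z=25, each position x becomes (7x+2) mod 26.
Reversing it on qzgel: q(16)→15·(16−2)≡2=c; z(25)→15·(25−2)≡7=h; g(6)→15·(6−2)≡8=i; e(4)→15·(4−2)≡4=e; l(11)→15·(11−2)≡5=f (all mod 26).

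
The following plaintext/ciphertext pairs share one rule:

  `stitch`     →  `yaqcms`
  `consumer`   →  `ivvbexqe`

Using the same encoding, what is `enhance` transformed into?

In stitch: s→y is +6, t→a is +7, i→q is +8, t→c is +9 — the shift increases by 1 each position. Letter i (0-indexed) is shifted by i+6, so successive shifts are 6, 7, 8, ….
Applying it to enhance: e+6=k, n+7=u, h+8=p, a+9=j, n+10=x, c+11=n, e+12=q.

kupjxnq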